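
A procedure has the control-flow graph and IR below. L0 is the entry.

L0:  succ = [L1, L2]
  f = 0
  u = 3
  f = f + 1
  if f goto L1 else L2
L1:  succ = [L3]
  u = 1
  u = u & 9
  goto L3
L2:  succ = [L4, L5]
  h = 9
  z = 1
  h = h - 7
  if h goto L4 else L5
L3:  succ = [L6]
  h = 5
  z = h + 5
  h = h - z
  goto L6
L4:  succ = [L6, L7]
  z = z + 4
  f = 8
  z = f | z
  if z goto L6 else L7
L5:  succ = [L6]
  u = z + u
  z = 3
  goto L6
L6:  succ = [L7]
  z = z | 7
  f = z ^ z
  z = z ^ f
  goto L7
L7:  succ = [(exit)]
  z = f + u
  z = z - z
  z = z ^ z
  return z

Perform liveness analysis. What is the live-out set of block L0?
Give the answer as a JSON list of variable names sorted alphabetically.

Answer: ["u"]

Derivation:
Block summaries:
  L0: {f,u} / ∅
  L1: {u} / ∅
  L2: {h,z} / ∅
  L3: {h,z} / ∅
  L4: {f,z} / {z}
  L5: {u,z} / {u,z}
  L6: {f,z} / {z}
  L7: {z} / {f,u}

Backward fixpoint:
  live L0: ∅→{u}
  live L1: ∅→{u}
  live L2: {u}→{u,z}
  live L3: {u}→{u,z}
  live L4: {u,z}→{f,u,z}
  live L5: {u,z}→{u,z}
  live L6: {u,z}→{f,u}
  live L7: {f,u}→∅

live-out(L0) = ["u"]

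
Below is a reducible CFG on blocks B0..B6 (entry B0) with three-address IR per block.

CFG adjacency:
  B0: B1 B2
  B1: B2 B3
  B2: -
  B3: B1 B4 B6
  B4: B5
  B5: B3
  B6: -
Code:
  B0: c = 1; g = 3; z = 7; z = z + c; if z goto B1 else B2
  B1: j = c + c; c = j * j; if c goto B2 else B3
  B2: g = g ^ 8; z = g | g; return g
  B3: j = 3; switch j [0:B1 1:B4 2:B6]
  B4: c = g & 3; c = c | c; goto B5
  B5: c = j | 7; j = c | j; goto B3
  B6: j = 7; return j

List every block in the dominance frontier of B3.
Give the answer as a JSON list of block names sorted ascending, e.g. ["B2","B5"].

idom tree: B1←B0 B2←B0 B3←B1 B4←B3 B5←B4 B6←B3
Dom∩ at merges:
  B1: preds {B0,B3}: {B0} ∩ {B0,B1,B3} = {B0}; idom=B0
  B2: preds {B0,B1}: {B0} ∩ {B0,B1} = {B0}; idom=B0
  B3: preds {B1,B5}: {B0,B1} ∩ {B0,B1,B3,B4,B5} = {B0,B1}; idom=B1

Frontier:
  join B1 pred B0: · stop@B0
  join B1 pred B3: B3→B1 stop@B0
  join B2 pred B0: · stop@B0
  join B2 pred B1: B1 stop@B0
  join B3 pred B1: · stop@B1
  join B3 pred B5: B5→B4→B3 stop@B1
  B0 → ∅
  B1 → {B1,B2}
  B2 → ∅
  B3 → {B1,B3}
  B4 → {B3}
  B5 → {B3}
  B6 → ∅

DF(B3) = ["B1", "B3"]

Answer: ["B1", "B3"]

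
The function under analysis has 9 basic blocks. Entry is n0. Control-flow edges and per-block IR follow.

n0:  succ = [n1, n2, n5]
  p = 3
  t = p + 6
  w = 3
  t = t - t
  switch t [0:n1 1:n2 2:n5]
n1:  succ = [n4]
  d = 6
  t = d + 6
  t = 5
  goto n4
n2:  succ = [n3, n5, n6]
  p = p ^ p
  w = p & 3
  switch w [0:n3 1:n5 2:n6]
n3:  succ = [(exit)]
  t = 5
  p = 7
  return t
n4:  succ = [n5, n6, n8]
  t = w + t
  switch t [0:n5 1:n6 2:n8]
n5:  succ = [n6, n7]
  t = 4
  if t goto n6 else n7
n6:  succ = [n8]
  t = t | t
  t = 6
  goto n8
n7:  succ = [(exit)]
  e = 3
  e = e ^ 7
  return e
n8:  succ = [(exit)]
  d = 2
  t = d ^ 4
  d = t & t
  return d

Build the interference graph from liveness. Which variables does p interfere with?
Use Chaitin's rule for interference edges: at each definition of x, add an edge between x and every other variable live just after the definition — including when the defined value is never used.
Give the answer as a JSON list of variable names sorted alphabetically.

Per-block:
  n0 def {p,t,w} use ∅
  n1 def {d,t} use ∅
  n2 def {p,w} use {p}
  n3 def {p,t} use ∅
  n4 def {t} use {t,w}
  n5 def {t} use ∅
  n6 def {t} use {t}
  n7 def {e} use ∅
  n8 def {d,t} use ∅

Backward fixpoint:
  n0: in=∅ out={p,t,w}
  n1: in={w} out={t,w}
  n2: in={p,t} out={t}
  n3: in=∅ out=∅
  n4: in={t,w} out={t}
  n5: in=∅ out={t}
  n6: in={t} out=∅
  n7: in=∅ out=∅
  n8: in=∅ out=∅

Interfere edges:
  d↔{w}
  e↔∅
  p↔{t,w}
  t↔{p,w}
  w↔{d,p,t}

N(p) = ["t", "w"]

Answer: ["t", "w"]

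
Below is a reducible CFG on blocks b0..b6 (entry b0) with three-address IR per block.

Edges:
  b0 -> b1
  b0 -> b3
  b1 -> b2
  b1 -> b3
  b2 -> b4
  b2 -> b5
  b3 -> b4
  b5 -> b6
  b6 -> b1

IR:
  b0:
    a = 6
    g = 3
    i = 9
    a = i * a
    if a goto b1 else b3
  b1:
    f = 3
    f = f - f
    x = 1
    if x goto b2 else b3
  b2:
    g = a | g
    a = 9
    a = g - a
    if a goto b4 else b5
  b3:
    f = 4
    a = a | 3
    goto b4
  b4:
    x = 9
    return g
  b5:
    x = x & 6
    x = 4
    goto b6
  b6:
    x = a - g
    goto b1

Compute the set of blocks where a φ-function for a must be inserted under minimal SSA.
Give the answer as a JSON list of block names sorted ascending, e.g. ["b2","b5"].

Answer: ["b1", "b3", "b4"]

Analysis:
idom tree: b1←b0 b2←b1 b3←b0 b4←b0 b5←b2 b6←b5
Dom∩ at merges:
  b1: preds {b0,b6}: {b0} ∩ {b0,b1,b2,b5,b6} = {b0}; idom=b0
  b3: preds {b0,b1}: {b0} ∩ {b0,b1} = {b0}; idom=b0
  b4: preds {b2,b3}: {b0,b1,b2} ∩ {b0,b3} = {b0}; idom=b0

Frontier:
  b1←b0: walk · to b0
  b1←b6: walk b6→b5→b2→b1 to b0
  b3←b0: walk · to b0
  b3←b1: walk b1 to b0
  b4←b2: walk b2→b1 to b0
  b4←b3: walk b3 to b0
  b0 → ∅
  b1 → {b1,b3,b4}
  b2 → {b1,b4}
  b3 → {b4}
  b4 → ∅
  b5 → {b1}
  b6 → {b1}

φ for a: defs {b0,b2,b3}
  DF⁺ = {b1,b3,b4}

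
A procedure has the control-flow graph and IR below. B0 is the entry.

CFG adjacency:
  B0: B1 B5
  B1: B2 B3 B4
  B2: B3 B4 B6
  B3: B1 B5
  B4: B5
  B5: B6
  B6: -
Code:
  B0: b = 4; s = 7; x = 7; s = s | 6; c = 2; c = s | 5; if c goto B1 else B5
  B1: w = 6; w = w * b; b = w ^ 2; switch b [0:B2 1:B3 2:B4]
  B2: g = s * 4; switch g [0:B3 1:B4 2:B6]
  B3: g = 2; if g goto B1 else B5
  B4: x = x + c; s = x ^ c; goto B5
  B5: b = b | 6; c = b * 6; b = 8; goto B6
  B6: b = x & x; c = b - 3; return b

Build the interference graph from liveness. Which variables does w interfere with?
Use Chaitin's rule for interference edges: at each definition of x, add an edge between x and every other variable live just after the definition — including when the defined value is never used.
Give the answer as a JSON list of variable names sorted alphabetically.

Block summaries:
  B0: {b,c,s,x} / ∅
  B1: {b,w} / {b}
  B2: {g} / {s}
  B3: {g} / ∅
  B4: {s,x} / {c,x}
  B5: {b,c} / {b}
  B6: {b,c} / {x}

Liveness:
  B0: in=∅ out={b,c,s,x}
  B1: in={b,c,s,x} out={b,c,s,x}
  B2: in={b,c,s,x} out={b,c,s,x}
  B3: in={b,c,s,x} out={b,c,s,x}
  B4: in={b,c,x} out={b,x}
  B5: in={b,x} out={x}
  B6: in={x} out=∅

Interfere edges:
  b↔{c,g,s,w,x}
  c↔{b,g,s,w,x}
  g↔{b,c,s,x}
  s↔{b,c,g,w,x}
  w↔{b,c,s,x}
  x↔{b,c,g,s,w}

N(w) = ["b", "c", "s", "x"]

Answer: ["b", "c", "s", "x"]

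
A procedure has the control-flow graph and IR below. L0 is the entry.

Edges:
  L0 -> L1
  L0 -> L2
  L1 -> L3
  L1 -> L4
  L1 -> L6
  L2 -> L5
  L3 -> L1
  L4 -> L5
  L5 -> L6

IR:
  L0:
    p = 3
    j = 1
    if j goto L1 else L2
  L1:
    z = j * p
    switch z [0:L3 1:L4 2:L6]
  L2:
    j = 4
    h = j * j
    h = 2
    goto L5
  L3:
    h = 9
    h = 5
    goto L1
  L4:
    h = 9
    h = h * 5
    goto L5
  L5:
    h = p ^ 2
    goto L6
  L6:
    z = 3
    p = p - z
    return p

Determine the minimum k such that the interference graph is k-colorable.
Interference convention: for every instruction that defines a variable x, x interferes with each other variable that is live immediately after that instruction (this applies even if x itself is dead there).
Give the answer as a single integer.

Per-block:
  L0: def={j,p} ue=∅
  L1: def={z} ue={j,p}
  L2: def={h,j} ue=∅
  L3: def={h} ue=∅
  L4: def={h} ue=∅
  L5: def={h} ue={p}
  L6: def={p,z} ue={p}

Live sets:
  L0 li=∅ lo={j,p}
  L1 li={j,p} lo={j,p}
  L2 li={p} lo={p}
  L3 li={j,p} lo={j,p}
  L4 li={p} lo={p}
  L5 li={p} lo={p}
  L6 li={p} lo=∅

Interfere edges:
  h↔{j,p}
  j↔{h,p,z}
  p↔{h,j,z}
  z↔{j,p}

Colouring:
  {h,j,p} pairwise interfere (3-clique) ⇒ χ ≥ 3
  assign h→R2 j→R0 p→R1 z→R2 — no edge inside a register ⇒ χ ≤ 3
  χ = 3

Answer: 3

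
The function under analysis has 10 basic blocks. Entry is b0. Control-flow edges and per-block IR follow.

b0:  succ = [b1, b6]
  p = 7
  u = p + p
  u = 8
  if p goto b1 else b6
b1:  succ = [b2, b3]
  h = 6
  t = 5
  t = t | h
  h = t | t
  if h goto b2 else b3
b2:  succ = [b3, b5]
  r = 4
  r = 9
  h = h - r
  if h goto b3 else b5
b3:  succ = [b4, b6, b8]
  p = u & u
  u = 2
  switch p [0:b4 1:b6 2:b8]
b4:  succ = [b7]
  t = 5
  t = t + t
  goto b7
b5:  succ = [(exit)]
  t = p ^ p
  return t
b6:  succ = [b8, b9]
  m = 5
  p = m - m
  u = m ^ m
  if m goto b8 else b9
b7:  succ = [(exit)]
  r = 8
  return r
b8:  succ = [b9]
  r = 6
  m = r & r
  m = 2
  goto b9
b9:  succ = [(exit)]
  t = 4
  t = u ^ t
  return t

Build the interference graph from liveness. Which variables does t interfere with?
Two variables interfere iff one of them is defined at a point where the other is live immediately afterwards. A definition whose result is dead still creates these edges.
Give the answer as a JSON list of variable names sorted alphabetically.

Answer: ["h", "p", "u"]

Analysis:
Block summaries:
  b0 def {p,u} use ∅
  b1 def {h,t} use ∅
  b2 def {h,r} use {h}
  b3 def {p,u} use {u}
  b4 def {t} use ∅
  b5 def {t} use {p}
  b6 def {m,p,u} use ∅
  b7 def {r} use ∅
  b8 def {m,r} use ∅
  b9 def {t} use {u}

Backward fixpoint:
  live b0: ∅→{p,u}
  live b1: {p,u}→{h,p,u}
  live b2: {h,p,u}→{p,u}
  live b3: {u}→{u}
  live b4: ∅→∅
  live b5: {p}→∅
  live b6: ∅→{u}
  live b7: ∅→∅
  live b8: {u}→{u}
  live b9: {u}→∅

Interfere edges:
  h — {p,r,t,u}
  m — {p,u}
  p — {h,m,r,t,u}
  r — {h,p,u}
  t — {h,p,u}
  u — {h,m,p,r,t}

N(t) = ["h", "p", "u"]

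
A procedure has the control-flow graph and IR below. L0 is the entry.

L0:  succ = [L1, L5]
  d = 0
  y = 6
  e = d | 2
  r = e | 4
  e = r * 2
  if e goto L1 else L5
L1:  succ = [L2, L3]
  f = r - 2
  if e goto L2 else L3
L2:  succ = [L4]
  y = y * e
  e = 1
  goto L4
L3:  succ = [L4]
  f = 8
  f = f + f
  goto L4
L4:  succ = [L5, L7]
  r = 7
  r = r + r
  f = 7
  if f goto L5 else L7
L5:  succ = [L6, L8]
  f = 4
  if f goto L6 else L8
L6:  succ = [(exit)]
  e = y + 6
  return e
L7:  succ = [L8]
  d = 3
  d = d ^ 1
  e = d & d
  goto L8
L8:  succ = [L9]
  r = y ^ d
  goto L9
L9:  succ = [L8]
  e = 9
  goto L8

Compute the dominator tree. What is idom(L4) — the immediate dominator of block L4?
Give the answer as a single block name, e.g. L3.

idom tree: L1←L0 L2←L1 L3←L1 L4←L1 L5←L0 L6←L5 L7←L4 L8←L0 L9←L8
Dom at joins:
  L4: preds {L2,L3}: {L0,L1,L2} ∩ {L0,L1,L3} = {L0,L1}; idom=L1
  L5: preds {L0,L4}: {L0} ∩ {L0,L1,L4} = {L0}; idom=L0
  L8: preds {L5,L7,L9}: {L0,L5} ∩ {L0,L1,L4,L7} ∩ {L0,L8,L9} = {L0}; idom=L0

idom(L4) = L1

Answer: L1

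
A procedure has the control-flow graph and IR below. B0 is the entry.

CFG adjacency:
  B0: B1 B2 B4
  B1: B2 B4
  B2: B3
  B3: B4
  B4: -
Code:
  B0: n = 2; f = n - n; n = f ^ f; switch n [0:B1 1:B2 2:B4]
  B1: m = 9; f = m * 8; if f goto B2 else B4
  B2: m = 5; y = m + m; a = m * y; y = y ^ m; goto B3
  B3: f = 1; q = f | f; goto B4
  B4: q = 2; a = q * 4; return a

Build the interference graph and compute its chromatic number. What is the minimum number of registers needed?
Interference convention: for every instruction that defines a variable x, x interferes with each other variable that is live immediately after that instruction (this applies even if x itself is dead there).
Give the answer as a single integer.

Block summaries:
  B0 def {f,n} use ∅
  B1 def {f,m} use ∅
  B2 def {a,m,y} use ∅
  B3 def {f,q} use ∅
  B4 def {a,q} use ∅

Backward fixpoint:
  live B0: ∅→∅
  live B1: ∅→∅
  live B2: ∅→∅
  live B3: ∅→∅
  live B4: ∅→∅

Interfere edges:
  a — {m,y}
  f — ∅
  m — {a,y}
  n — ∅
  q — ∅
  y — {a,m}

Registers:
  {a,m,y} pairwise interfere (3-clique) ⇒ χ ≥ 3
  3-colouring: r0={a,f,n,q}  r1={m}  r2={y}
  χ = 3

Answer: 3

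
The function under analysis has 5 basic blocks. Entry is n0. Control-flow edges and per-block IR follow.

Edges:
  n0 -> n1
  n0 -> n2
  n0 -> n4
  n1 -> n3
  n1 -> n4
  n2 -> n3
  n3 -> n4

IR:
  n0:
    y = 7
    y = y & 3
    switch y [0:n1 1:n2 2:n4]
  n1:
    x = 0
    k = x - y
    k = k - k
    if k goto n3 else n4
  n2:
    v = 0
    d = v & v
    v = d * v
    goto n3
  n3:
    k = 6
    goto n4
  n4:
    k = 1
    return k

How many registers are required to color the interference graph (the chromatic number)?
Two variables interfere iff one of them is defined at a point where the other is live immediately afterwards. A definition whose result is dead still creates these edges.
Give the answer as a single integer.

Answer: 2

Analysis:
def/use:
  n0: def={y} ue=∅
  n1: def={k,x} ue={y}
  n2: def={d,v} ue=∅
  n3: def={k} ue=∅
  n4: def={k} ue=∅

Live sets:
  n0: in=∅ out={y}
  n1: in={y} out=∅
  n2: in=∅ out=∅
  n3: in=∅ out=∅
  n4: in=∅ out=∅

Conflict graph:
  d — {v}
  k — ∅
  v — {d}
  x — {y}
  y — {x}

Colouring:
  clique {d,v} ⇒ need ≥ 2
  assign d→r0 k→r0 v→r1 x→r0 y→r1 — no edge inside a register ⇒ χ ≤ 2
  χ = 2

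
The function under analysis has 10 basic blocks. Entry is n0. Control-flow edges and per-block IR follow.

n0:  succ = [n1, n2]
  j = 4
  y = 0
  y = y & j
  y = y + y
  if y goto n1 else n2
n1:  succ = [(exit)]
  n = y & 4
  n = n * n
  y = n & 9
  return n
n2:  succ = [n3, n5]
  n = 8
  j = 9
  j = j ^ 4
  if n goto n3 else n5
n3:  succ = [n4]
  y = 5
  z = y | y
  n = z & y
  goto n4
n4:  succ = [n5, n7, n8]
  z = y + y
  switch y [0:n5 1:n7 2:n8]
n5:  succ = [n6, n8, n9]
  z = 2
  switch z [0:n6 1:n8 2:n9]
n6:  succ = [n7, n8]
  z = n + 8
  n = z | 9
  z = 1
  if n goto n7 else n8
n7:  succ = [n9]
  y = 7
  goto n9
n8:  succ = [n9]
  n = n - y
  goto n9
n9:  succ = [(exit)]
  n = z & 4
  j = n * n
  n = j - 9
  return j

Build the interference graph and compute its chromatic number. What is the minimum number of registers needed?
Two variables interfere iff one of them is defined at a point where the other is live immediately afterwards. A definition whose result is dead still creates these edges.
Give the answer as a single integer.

Answer: 3

Analysis:
def/use:
  n0 def {j,y} use ∅
  n1 def {n,y} use {y}
  n2 def {j,n} use ∅
  n3 def {n,y,z} use ∅
  n4 def {z} use {y}
  n5 def {z} use ∅
  n6 def {n,z} use {n}
  n7 def {y} use ∅
  n8 def {n} use {n,y}
  n9 def {j,n} use {z}

Live sets:
  live n0: ∅→{y}
  live n1: {y}→∅
  live n2: {y}→{n,y}
  live n3: ∅→{n,y}
  live n4: {n,y}→{n,y,z}
  live n5: {n,y}→{n,y,z}
  live n6: {n,y}→{n,y,z}
  live n7: {z}→{z}
  live n8: {n,y,z}→{z}
  live n9: {z}→∅

Interference:
  j — {n,y}
  n — {j,y,z}
  y — {j,n,z}
  z — {n,y}

Chromatic number:
  lower bound: {j,n,y} mutually conflict ⇒ χ ≥ 3
  assign j→r2 n→r0 y→r1 z→r2 — no edge inside a register ⇒ χ ≤ 3
  χ = 3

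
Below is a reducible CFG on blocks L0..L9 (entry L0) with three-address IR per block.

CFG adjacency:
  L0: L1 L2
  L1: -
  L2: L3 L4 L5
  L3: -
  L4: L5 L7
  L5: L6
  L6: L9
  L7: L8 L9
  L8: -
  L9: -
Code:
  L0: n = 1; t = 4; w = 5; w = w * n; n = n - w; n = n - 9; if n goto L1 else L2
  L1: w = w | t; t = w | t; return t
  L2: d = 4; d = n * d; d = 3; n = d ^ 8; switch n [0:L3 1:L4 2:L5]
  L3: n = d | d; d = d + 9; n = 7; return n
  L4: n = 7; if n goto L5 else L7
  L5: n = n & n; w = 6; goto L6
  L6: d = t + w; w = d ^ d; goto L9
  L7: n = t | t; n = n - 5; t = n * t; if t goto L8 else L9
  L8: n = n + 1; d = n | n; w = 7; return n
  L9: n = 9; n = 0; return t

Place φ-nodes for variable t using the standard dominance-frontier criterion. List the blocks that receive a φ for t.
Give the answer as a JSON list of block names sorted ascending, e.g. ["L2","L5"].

idom tree: L1←L0 L2←L0 L3←L2 L4←L2 L5←L2 L6←L5 L7←L4 L8←L7 L9←L2
Join-block Dom:
  L5: preds {L2,L4}: {L0,L2} ∩ {L0,L2,L4} = {L0,L2}; idom=L2
  L9: preds {L6,L7}: {L0,L2,L5,L6} ∩ {L0,L2,L4,L7} = {L0,L2}; idom=L2

Frontier:
  join L5 pred L2: · stop@L2
  join L5 pred L4: L4 stop@L2
  join L9 pred L6: L6→L5 stop@L2
  join L9 pred L7: L7→L4 stop@L2
  L0 → ∅
  L1 → ∅
  L2 → ∅
  L3 → ∅
  L4 → {L5,L9}
  L5 → {L9}
  L6 → {L9}
  L7 → {L9}
  L8 → ∅
  L9 → ∅

φ for t: defs {L0,L1,L7}
  DF⁺ = {L9}

Answer: ["L9"]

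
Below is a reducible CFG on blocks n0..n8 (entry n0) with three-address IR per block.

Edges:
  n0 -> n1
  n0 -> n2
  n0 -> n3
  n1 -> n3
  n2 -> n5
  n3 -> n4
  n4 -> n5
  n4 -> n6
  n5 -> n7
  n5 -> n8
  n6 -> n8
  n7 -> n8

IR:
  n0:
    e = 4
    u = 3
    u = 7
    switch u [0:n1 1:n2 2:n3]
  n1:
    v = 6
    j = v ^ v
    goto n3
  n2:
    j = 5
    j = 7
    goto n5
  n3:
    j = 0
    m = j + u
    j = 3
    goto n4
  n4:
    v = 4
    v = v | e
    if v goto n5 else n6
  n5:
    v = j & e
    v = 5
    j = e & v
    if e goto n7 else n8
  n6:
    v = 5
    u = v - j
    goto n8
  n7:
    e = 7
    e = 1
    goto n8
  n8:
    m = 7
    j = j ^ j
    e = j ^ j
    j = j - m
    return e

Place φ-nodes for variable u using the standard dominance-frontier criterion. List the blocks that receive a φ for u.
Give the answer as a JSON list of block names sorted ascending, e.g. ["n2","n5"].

idom tree: n1←n0 n2←n0 n3←n0 n4←n3 n5←n0 n6←n4 n7←n5 n8←n0
Dom∩ at merges:
  n3: preds {n0,n1}: {n0} ∩ {n0,n1} = {n0}; idom=n0
  n5: preds {n2,n4}: {n0,n2} ∩ {n0,n3,n4} = {n0}; idom=n0
  n8: preds {n5,n6,n7}: {n0,n5} ∩ {n0,n3,n4,n6} ∩ {n0,n5,n7} = {n0}; idom=n0

DF derivation:
  join n3 pred n0: · stop@n0
  join n3 pred n1: n1 stop@n0
  join n5 pred n2: n2 stop@n0
  join n5 pred n4: n4→n3 stop@n0
  join n8 pred n5: n5 stop@n0
  join n8 pred n6: n6→n4→n3 stop@n0
  join n8 pred n7: n7→n5 stop@n0
  n0: DF=∅
  n1: DF={n3}
  n2: DF={n5}
  n3: DF={n5,n8}
  n4: DF={n5,n8}
  n5: DF={n8}
  n6: DF={n8}
  n7: DF={n8}
  n8: DF=∅

φ for u: defs {n0,n6}
  DF⁺ = {n8}

Answer: ["n8"]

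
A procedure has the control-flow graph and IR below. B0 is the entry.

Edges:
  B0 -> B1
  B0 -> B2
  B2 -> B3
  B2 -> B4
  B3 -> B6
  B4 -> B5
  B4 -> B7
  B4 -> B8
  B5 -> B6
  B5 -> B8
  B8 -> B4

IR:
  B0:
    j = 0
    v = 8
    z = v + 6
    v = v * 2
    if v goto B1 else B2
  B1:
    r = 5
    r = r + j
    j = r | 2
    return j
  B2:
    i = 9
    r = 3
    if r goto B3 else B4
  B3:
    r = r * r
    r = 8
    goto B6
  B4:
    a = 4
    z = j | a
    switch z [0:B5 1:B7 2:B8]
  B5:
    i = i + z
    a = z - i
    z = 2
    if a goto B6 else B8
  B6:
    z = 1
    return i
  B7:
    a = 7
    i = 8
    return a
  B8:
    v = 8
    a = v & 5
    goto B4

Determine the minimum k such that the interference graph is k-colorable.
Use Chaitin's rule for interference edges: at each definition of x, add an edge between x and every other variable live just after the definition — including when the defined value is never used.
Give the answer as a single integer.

Per-block:
  B0 def {j,v,z} use ∅
  B1 def {j,r} use {j}
  B2 def {i,r} use ∅
  B3 def {r} use {r}
  B4 def {a,z} use {j}
  B5 def {a,i,z} use {i,z}
  B6 def {z} use {i}
  B7 def {a,i} use ∅
  B8 def {a,v} use ∅

Live sets:
  B0: in=∅ out={j}
  B1: in={j} out=∅
  B2: in={j} out={i,j,r}
  B3: in={i,r} out={i}
  B4: in={i,j} out={i,j,z}
  B5: in={i,j,z} out={i,j}
  B6: in={i} out=∅
  B7: in=∅ out=∅
  B8: in={i,j} out={i,j}

Conflict graph:
  a↔{i,j,z}
  i↔{a,j,r,v,z}
  j↔{a,i,r,v,z}
  r↔{i,j}
  v↔{i,j,z}
  z↔{a,i,j,v}

Colouring:
  clique {a,i,j,z} ⇒ need ≥ 4
  4-colouring: r0={i}  r1={j}  r2={r,z}  r3={a,v}
  χ = 4

Answer: 4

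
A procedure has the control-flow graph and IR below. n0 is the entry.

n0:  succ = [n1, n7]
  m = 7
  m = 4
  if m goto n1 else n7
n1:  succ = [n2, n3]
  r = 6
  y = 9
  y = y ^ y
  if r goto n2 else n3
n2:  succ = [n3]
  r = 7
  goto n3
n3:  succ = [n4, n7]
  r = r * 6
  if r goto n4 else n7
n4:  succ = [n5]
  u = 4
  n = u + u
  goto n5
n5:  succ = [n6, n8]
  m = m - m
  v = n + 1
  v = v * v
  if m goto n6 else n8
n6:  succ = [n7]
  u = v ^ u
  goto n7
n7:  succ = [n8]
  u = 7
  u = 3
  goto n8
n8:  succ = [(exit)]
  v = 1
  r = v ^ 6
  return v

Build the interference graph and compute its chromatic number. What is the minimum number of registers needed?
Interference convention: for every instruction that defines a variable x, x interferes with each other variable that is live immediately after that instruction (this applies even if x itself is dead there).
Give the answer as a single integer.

Per-block:
  n0: def={m} ue=∅
  n1: def={r,y} ue=∅
  n2: def={r} ue=∅
  n3: def={r} ue={r}
  n4: def={n,u} ue=∅
  n5: def={m,v} ue={m,n}
  n6: def={u} ue={u,v}
  n7: def={u} ue=∅
  n8: def={r,v} ue=∅

Liveness:
  n0: in=∅ out={m}
  n1: in={m} out={m,r}
  n2: in={m} out={m,r}
  n3: in={m,r} out={m}
  n4: in={m} out={m,n,u}
  n5: in={m,n,u} out={u,v}
  n6: in={u,v} out=∅
  n7: in=∅ out=∅
  n8: in=∅ out=∅

Interfere edges:
  m — {n,r,u,v,y}
  n — {m,u}
  r — {m,v,y}
  u — {m,n,v}
  v — {m,r,u}
  y — {m,r}

Chromatic number:
  lower bound: {m,n,u} mutually conflict ⇒ χ ≥ 3
  3-colouring: c0={m}  c1={r,u}  c2={n,v,y}
  χ = 3

Answer: 3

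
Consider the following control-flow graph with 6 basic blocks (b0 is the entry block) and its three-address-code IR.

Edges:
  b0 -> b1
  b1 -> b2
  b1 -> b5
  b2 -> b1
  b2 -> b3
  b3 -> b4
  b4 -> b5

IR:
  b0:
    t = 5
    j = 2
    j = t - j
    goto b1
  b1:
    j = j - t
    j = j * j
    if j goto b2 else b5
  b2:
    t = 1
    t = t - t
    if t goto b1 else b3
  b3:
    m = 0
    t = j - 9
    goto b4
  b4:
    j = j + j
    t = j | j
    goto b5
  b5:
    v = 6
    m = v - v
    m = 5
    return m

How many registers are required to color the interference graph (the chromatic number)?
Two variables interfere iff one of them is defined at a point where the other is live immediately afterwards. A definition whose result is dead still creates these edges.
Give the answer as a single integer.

def/use:
  b0: {j,t} / ∅
  b1: {j} / {j,t}
  b2: {t} / ∅
  b3: {m,t} / {j}
  b4: {j,t} / {j}
  b5: {m,v} / ∅

Live sets:
  b0 li=∅ lo={j,t}
  b1 li={j,t} lo={j}
  b2 li={j} lo={j,t}
  b3 li={j} lo={j}
  b4 li={j} lo=∅
  b5 li=∅ lo=∅

Interference:
  j: {m,t}
  m: {j}
  t: {j}
  v: ∅

Colouring:
  clique {j,m} ⇒ need ≥ 2
  assign j→r0 m→r1 t→r1 v→r0 — no edge inside a register ⇒ χ ≤ 2
  χ = 2

Answer: 2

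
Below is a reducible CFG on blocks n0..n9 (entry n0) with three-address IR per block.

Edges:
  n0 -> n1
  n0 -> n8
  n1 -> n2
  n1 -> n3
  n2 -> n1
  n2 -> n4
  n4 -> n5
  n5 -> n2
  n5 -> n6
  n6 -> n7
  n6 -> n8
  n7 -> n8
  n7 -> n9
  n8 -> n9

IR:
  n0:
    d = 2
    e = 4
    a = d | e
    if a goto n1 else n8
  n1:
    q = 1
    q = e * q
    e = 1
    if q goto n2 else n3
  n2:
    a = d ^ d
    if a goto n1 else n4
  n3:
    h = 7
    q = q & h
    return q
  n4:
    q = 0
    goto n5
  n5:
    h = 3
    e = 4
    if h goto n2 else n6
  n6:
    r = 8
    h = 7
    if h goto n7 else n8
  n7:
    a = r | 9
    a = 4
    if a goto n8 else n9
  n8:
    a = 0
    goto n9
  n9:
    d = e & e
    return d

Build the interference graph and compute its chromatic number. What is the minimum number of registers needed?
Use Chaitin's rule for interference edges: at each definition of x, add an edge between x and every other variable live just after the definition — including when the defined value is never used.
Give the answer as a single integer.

Answer: 4

Derivation:
Per-block:
  n0: {a,d,e} / ∅
  n1: {e,q} / {e}
  n2: {a} / {d}
  n3: {h,q} / {q}
  n4: {q} / ∅
  n5: {e,h} / ∅
  n6: {h,r} / ∅
  n7: {a} / {r}
  n8: {a} / ∅
  n9: {d} / {e}

Live sets:
  live n0: ∅→{d,e}
  live n1: {d,e}→{d,e,q}
  live n2: {d,e}→{d,e}
  live n3: {q}→∅
  live n4: {d}→{d}
  live n5: {d}→{d,e}
  live n6: {e}→{e,r}
  live n7: {e,r}→{e}
  live n8: {e}→{e}
  live n9: {e}→∅

Interference:
  a↔{d,e}
  d↔{a,e,h,q}
  e↔{a,d,h,q,r}
  h↔{d,e,q,r}
  q↔{d,e,h}
  r↔{e,h}

Colouring:
  lower bound: {d,e,h,q} mutually conflict ⇒ χ ≥ 4
  4-colouring: c0={e}  c1={d,r}  c2={a,h}  c3={q}
  χ = 4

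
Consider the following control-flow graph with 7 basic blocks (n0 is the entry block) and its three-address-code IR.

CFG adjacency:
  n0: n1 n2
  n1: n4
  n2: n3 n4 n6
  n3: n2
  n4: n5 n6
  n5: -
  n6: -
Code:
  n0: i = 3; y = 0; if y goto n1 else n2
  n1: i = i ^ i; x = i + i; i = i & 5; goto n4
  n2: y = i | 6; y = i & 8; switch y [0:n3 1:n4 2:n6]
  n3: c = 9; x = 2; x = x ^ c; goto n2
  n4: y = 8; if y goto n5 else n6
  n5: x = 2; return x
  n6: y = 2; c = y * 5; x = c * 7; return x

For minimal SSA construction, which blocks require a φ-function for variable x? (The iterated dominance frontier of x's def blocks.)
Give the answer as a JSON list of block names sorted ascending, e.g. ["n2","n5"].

idom tree: n1←n0 n2←n0 n3←n2 n4←n0 n5←n4 n6←n0
Dom∩ at merges:
  n2: preds {n0,n3}: {n0} ∩ {n0,n2,n3} = {n0}; idom=n0
  n4: preds {n1,n2}: {n0,n1} ∩ {n0,n2} = {n0}; idom=n0
  n6: preds {n2,n4}: {n0,n2} ∩ {n0,n4} = {n0}; idom=n0

Frontier:
  join n2 pred n0: · stop@n0
  join n2 pred n3: n3→n2 stop@n0
  join n4 pred n1: n1 stop@n0
  join n4 pred n2: n2 stop@n0
  join n6 pred n2: n2 stop@n0
  join n6 pred n4: n4 stop@n0
  DF(n0)=∅
  DF(n1)={n4}
  DF(n2)={n2,n4,n6}
  DF(n3)={n2}
  DF(n4)={n6}
  DF(n5)=∅
  DF(n6)=∅

φ for x: defs {n1,n3,n5,n6}
  DF⁺ = {n2,n4,n6}

Answer: ["n2", "n4", "n6"]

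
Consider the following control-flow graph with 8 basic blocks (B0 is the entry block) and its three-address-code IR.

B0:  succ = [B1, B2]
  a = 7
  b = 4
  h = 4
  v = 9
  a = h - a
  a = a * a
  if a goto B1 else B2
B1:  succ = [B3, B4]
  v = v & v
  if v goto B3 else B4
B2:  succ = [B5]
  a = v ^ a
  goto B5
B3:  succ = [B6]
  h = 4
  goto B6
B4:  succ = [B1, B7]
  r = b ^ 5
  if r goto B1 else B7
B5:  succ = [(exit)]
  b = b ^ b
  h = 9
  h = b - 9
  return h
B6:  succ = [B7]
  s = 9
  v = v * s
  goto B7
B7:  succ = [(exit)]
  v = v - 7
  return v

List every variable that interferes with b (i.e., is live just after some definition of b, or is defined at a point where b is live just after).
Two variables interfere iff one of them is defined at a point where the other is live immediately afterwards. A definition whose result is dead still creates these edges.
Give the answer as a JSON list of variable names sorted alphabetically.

Block summaries:
  B0: def={a,b,h,v} ue=∅
  B1: def={v} ue={v}
  B2: def={a} ue={a,v}
  B3: def={h} ue=∅
  B4: def={r} ue={b}
  B5: def={b,h} ue={b}
  B6: def={s,v} ue={v}
  B7: def={v} ue={v}

Backward fixpoint:
  live B0: ∅→{a,b,v}
  live B1: {b,v}→{b,v}
  live B2: {a,b,v}→{b}
  live B3: {v}→{v}
  live B4: {b,v}→{b,v}
  live B5: {b}→∅
  live B6: {v}→{v}
  live B7: {v}→∅

Interference:
  a: {b,h,v}
  b: {a,h,r,v}
  h: {a,b,v}
  r: {b,v}
  s: {v}
  v: {a,b,h,r,s}

N(b) = ["a", "h", "r", "v"]

Answer: ["a", "h", "r", "v"]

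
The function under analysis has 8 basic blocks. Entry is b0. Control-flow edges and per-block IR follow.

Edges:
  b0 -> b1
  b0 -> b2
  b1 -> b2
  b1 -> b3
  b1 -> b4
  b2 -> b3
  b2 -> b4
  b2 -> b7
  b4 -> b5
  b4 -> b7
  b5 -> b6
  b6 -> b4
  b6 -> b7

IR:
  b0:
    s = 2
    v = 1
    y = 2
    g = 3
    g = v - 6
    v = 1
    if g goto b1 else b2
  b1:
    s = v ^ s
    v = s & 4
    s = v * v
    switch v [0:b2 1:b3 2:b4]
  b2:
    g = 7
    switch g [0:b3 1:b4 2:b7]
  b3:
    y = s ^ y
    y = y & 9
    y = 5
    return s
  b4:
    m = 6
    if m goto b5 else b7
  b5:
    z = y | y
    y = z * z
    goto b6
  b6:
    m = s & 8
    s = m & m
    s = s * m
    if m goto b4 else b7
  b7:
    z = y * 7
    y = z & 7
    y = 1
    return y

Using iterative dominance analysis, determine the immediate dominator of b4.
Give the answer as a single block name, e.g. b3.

idom tree: b1←b0 b2←b0 b3←b0 b4←b0 b5←b4 b6←b5 b7←b0
Join-block Dom:
  b2: preds {b0,b1}: {b0} ∩ {b0,b1} = {b0}; idom=b0
  b3: preds {b1,b2}: {b0,b1} ∩ {b0,b2} = {b0}; idom=b0
  b4: preds {b1,b2,b6}: {b0,b1} ∩ {b0,b2} ∩ {b0,b4,b5,b6} = {b0}; idom=b0
  b7: preds {b2,b4,b6}: {b0,b2} ∩ {b0,b4} ∩ {b0,b4,b5,b6} = {b0}; idom=b0

idom(b4) = b0

Answer: b0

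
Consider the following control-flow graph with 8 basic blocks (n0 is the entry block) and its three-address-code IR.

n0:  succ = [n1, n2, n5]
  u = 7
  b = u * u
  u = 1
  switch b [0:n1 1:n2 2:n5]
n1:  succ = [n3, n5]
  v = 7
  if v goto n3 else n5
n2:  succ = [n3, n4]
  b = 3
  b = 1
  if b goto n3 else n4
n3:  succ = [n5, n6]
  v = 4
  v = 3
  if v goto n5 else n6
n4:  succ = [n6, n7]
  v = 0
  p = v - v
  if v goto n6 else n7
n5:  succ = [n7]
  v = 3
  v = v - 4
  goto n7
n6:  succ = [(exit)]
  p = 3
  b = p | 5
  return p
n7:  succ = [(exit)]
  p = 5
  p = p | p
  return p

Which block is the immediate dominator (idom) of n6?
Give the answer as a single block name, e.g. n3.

Answer: n0

Analysis:
idom tree: n1←n0 n2←n0 n3←n0 n4←n2 n5←n0 n6←n0 n7←n0
Dom at joins:
  n3: preds {n1,n2}: {n0,n1} ∩ {n0,n2} = {n0}; idom=n0
  n5: preds {n0,n1,n3}: {n0} ∩ {n0,n1} ∩ {n0,n3} = {n0}; idom=n0
  n6: preds {n3,n4}: {n0,n3} ∩ {n0,n2,n4} = {n0}; idom=n0
  n7: preds {n4,n5}: {n0,n2,n4} ∩ {n0,n5} = {n0}; idom=n0

idom(n6) = n0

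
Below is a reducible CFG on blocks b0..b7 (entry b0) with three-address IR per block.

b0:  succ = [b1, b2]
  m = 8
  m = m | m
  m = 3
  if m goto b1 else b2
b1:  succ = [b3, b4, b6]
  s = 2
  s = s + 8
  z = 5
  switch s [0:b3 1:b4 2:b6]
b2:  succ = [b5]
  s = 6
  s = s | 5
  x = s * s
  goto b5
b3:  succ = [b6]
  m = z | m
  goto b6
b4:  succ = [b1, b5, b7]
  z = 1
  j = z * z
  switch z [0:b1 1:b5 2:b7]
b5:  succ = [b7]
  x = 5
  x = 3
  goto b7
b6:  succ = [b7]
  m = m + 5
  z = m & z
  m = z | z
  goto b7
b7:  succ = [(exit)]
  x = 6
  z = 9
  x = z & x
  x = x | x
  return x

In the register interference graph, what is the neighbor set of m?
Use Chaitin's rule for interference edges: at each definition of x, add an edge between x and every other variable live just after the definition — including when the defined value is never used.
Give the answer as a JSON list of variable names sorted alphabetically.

Answer: ["j", "s", "z"]

Working:
def/use:
  b0 def {m} use ∅
  b1 def {s,z} use ∅
  b2 def {s,x} use ∅
  b3 def {m} use {m,z}
  b4 def {j,z} use ∅
  b5 def {x} use ∅
  b6 def {m,z} use {m,z}
  b7 def {x,z} use ∅

Liveness:
  b0 li=∅ lo={m}
  b1 li={m} lo={m,z}
  b2 li=∅ lo=∅
  b3 li={m,z} lo={m,z}
  b4 li={m} lo={m}
  b5 li=∅ lo=∅
  b6 li={m,z} lo=∅
  b7 li=∅ lo=∅

Interfere edges:
  j — {m,z}
  m — {j,s,z}
  s — {m,z}
  x — {z}
  z — {j,m,s,x}

N(m) = ["j", "s", "z"]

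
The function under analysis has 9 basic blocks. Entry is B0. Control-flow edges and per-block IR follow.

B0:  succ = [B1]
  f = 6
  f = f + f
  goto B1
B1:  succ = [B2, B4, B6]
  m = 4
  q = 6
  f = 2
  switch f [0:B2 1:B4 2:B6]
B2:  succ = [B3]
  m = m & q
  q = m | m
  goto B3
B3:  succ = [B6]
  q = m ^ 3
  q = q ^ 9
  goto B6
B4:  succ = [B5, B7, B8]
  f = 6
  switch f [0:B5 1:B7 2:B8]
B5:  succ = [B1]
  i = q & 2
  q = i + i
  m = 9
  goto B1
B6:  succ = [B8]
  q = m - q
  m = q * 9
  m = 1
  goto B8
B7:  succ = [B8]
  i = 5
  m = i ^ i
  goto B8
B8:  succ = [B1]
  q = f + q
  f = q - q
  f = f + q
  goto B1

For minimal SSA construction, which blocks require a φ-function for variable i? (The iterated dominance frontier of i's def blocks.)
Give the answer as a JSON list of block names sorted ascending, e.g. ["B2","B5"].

Answer: ["B1", "B8"]

Analysis:
idom tree: B1←B0 B2←B1 B3←B2 B4←B1 B5←B4 B6←B1 B7←B4 B8←B1
Join-block Dom:
  B1: preds {B0,B5,B8}: {B0} ∩ {B0,B1,B4,B5} ∩ {B0,B1,B8} = {B0}; idom=B0
  B6: preds {B1,B3}: {B0,B1} ∩ {B0,B1,B2,B3} = {B0,B1}; idom=B1
  B8: preds {B4,B6,B7}: {B0,B1,B4} ∩ {B0,B1,B6} ∩ {B0,B1,B4,B7} = {B0,B1}; idom=B1

DF walk-up:
  join B1 pred B0: · stop@B0
  join B1 pred B5: B5→B4→B1 stop@B0
  join B1 pred B8: B8→B1 stop@B0
  join B6 pred B1: · stop@B1
  join B6 pred B3: B3→B2 stop@B1
  join B8 pred B4: B4 stop@B1
  join B8 pred B6: B6 stop@B1
  join B8 pred B7: B7→B4 stop@B1
  B0 → ∅
  B1 → {B1}
  B2 → {B6}
  B3 → {B6}
  B4 → {B1,B8}
  B5 → {B1}
  B6 → {B8}
  B7 → {B8}
  B8 → {B1}

φ for i: defs {B5,B7}
  DF⁺ = {B1,B8}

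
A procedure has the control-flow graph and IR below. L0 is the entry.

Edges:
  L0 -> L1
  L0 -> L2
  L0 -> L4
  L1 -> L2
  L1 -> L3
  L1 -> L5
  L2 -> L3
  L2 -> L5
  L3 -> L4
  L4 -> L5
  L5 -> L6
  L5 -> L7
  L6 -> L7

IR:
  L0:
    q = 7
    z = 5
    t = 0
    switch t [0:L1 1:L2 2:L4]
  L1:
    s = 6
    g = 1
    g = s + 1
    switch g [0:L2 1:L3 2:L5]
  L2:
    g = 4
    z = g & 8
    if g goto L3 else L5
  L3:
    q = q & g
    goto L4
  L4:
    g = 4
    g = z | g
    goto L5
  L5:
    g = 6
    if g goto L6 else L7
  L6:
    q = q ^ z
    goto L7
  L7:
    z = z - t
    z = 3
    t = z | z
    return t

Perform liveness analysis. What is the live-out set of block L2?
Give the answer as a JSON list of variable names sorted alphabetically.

Answer: ["g", "q", "t", "z"]

Derivation:
def/use:
  L0 def {q,t,z} use ∅
  L1 def {g,s} use ∅
  L2 def {g,z} use ∅
  L3 def {q} use {g,q}
  L4 def {g} use {z}
  L5 def {g} use ∅
  L6 def {q} use {q,z}
  L7 def {t,z} use {t,z}

Live sets:
  L0: in=∅ out={q,t,z}
  L1: in={q,t,z} out={g,q,t,z}
  L2: in={q,t} out={g,q,t,z}
  L3: in={g,q,t,z} out={q,t,z}
  L4: in={q,t,z} out={q,t,z}
  L5: in={q,t,z} out={q,t,z}
  L6: in={q,t,z} out={t,z}
  L7: in={t,z} out=∅

live-out(L2) = ["g", "q", "t", "z"]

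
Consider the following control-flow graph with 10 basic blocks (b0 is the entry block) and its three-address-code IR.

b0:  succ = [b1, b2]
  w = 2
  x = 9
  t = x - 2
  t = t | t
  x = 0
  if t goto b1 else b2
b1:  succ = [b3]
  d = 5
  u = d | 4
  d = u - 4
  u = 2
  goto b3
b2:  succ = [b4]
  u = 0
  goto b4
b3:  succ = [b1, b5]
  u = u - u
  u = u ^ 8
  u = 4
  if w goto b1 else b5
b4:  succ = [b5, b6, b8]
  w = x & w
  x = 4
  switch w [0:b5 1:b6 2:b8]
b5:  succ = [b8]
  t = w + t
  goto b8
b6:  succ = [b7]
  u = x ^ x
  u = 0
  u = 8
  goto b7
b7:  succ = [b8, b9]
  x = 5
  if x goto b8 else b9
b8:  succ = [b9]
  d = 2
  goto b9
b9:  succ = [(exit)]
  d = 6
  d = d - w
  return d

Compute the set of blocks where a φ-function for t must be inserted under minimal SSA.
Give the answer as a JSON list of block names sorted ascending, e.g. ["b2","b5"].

idom tree: b1←b0 b2←b0 b3←b1 b4←b2 b5←b0 b6←b4 b7←b6 b8←b0 b9←b0
Dom∩ at merges:
  b1: preds {b0,b3}: {b0} ∩ {b0,b1,b3} = {b0}; idom=b0
  b5: preds {b3,b4}: {b0,b1,b3} ∩ {b0,b2,b4} = {b0}; idom=b0
  b8: preds {b4,b5,b7}: {b0,b2,b4} ∩ {b0,b5} ∩ {b0,b2,b4,b6,b7} = {b0}; idom=b0
  b9: preds {b7,b8}: {b0,b2,b4,b6,b7} ∩ {b0,b8} = {b0}; idom=b0

DF walk-up:
  join b1 pred b0: · stop@b0
  join b1 pred b3: b3→b1 stop@b0
  join b5 pred b3: b3→b1 stop@b0
  join b5 pred b4: b4→b2 stop@b0
  join b8 pred b4: b4→b2 stop@b0
  join b8 pred b5: b5 stop@b0
  join b8 pred b7: b7→b6→b4→b2 stop@b0
  join b9 pred b7: b7→b6→b4→b2 stop@b0
  join b9 pred b8: b8 stop@b0
  b0 → ∅
  b1 → {b1,b5}
  b2 → {b5,b8,b9}
  b3 → {b1,b5}
  b4 → {b5,b8,b9}
  b5 → {b8}
  b6 → {b8,b9}
  b7 → {b8,b9}
  b8 → {b9}
  b9 → ∅

φ for t: defs {b0,b5}
  DF⁺ = {b8,b9}

Answer: ["b8", "b9"]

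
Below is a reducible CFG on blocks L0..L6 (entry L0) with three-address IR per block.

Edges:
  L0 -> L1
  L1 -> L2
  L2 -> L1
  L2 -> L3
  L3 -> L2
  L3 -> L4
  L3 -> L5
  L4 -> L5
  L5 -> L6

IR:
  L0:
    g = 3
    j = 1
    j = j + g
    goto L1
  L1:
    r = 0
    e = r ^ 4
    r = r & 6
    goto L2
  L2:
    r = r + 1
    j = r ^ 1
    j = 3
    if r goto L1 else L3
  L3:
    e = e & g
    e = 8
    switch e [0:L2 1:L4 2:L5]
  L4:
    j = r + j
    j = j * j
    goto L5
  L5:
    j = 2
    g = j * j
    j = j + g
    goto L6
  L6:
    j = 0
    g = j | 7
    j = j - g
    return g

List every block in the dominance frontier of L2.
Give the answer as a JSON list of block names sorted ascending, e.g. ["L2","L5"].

Answer: ["L1", "L2"]

Working:
idom tree: L1←L0 L2←L1 L3←L2 L4←L3 L5←L3 L6←L5
Dom∩ at merges:
  L1: preds {L0,L2}: {L0} ∩ {L0,L1,L2} = {L0}; idom=L0
  L2: preds {L1,L3}: {L0,L1} ∩ {L0,L1,L2,L3} = {L0,L1}; idom=L1
  L5: preds {L3,L4}: {L0,L1,L2,L3} ∩ {L0,L1,L2,L3,L4} = {L0,L1,L2,L3}; idom=L3

Frontier:
  L1←L0: walk · to L0
  L1←L2: walk L2→L1 to L0
  L2←L1: walk · to L1
  L2←L3: walk L3→L2 to L1
  L5←L3: walk · to L3
  L5←L4: walk L4 to L3
  DF(L0)=∅
  DF(L1)={L1}
  DF(L2)={L1,L2}
  DF(L3)={L2}
  DF(L4)={L5}
  DF(L5)=∅
  DF(L6)=∅

DF(L2) = ["L1", "L2"]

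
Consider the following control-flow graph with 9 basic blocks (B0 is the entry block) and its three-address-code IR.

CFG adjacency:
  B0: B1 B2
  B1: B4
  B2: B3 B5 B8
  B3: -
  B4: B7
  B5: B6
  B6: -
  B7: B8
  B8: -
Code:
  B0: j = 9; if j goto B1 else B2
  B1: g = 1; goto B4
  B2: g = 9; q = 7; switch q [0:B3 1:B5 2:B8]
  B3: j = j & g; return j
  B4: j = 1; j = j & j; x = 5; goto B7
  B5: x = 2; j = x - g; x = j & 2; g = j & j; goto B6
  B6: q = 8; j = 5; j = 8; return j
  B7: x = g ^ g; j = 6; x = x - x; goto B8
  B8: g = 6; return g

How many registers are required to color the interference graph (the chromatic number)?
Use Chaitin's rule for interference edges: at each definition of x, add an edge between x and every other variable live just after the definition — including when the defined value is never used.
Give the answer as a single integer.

Block summaries:
  B0: def={j} ue=∅
  B1: def={g} ue=∅
  B2: def={g,q} ue=∅
  B3: def={j} ue={g,j}
  B4: def={j,x} ue=∅
  B5: def={g,j,x} ue={g}
  B6: def={j,q} ue=∅
  B7: def={j,x} ue={g}
  B8: def={g} ue=∅

Backward fixpoint:
  live B0: ∅→{j}
  live B1: ∅→{g}
  live B2: {j}→{g,j}
  live B3: {g,j}→∅
  live B4: {g}→{g}
  live B5: {g}→∅
  live B6: ∅→∅
  live B7: {g}→∅
  live B8: ∅→∅

Conflict graph:
  g: {j,q,x}
  j: {g,q,x}
  q: {g,j}
  x: {g,j}

Colouring:
  {g,j,q} pairwise interfere (3-clique) ⇒ χ ≥ 3
  3-colouring: r0={g}  r1={j}  r2={q,x}
  χ = 3

Answer: 3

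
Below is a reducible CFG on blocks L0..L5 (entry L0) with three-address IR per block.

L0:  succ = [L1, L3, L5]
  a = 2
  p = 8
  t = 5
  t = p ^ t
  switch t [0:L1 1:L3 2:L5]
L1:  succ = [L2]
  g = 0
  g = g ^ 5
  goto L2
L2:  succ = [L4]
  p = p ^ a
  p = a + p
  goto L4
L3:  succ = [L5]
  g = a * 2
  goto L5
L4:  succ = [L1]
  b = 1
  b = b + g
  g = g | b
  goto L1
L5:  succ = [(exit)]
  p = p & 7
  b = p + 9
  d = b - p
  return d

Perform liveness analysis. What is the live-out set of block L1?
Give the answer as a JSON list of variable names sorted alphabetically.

def/use:
  L0 def {a,p,t} use ∅
  L1 def {g} use ∅
  L2 def {p} use {a,p}
  L3 def {g} use {a}
  L4 def {b,g} use {g}
  L5 def {b,d,p} use {p}

Backward fixpoint:
  live L0: ∅→{a,p}
  live L1: {a,p}→{a,g,p}
  live L2: {a,g,p}→{a,g,p}
  live L3: {a,p}→{p}
  live L4: {a,g,p}→{a,p}
  live L5: {p}→∅

live-out(L1) = ["a", "g", "p"]

Answer: ["a", "g", "p"]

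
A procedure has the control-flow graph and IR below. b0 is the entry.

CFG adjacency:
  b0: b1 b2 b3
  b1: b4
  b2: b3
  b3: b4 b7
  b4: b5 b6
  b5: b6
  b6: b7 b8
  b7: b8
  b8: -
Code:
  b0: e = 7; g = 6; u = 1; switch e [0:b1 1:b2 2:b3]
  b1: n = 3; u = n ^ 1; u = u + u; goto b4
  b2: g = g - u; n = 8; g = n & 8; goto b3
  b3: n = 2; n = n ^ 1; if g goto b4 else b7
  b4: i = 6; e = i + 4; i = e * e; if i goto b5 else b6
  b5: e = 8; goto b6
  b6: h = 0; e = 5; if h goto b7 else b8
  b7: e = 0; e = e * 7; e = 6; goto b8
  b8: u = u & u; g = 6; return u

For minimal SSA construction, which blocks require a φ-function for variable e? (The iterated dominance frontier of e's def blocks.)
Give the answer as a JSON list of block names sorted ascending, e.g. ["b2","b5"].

idom tree: b1←b0 b2←b0 b3←b0 b4←b0 b5←b4 b6←b4 b7←b0 b8←b0
Dom at joins:
  b3: preds {b0,b2}: {b0} ∩ {b0,b2} = {b0}; idom=b0
  b4: preds {b1,b3}: {b0,b1} ∩ {b0,b3} = {b0}; idom=b0
  b6: preds {b4,b5}: {b0,b4} ∩ {b0,b4,b5} = {b0,b4}; idom=b4
  b7: preds {b3,b6}: {b0,b3} ∩ {b0,b4,b6} = {b0}; idom=b0
  b8: preds {b6,b7}: {b0,b4,b6} ∩ {b0,b7} = {b0}; idom=b0

DF walk-up:
  join b3 pred b0: · stop@b0
  join b3 pred b2: b2 stop@b0
  join b4 pred b1: b1 stop@b0
  join b4 pred b3: b3 stop@b0
  join b6 pred b4: · stop@b4
  join b6 pred b5: b5 stop@b4
  join b7 pred b3: b3 stop@b0
  join b7 pred b6: b6→b4 stop@b0
  join b8 pred b6: b6→b4 stop@b0
  join b8 pred b7: b7 stop@b0
  b0 → ∅
  b1 → {b4}
  b2 → {b3}
  b3 → {b4,b7}
  b4 → {b7,b8}
  b5 → {b6}
  b6 → {b7,b8}
  b7 → {b8}
  b8 → ∅

φ for e: defs {b0,b4,b5,b6,b7}
  DF⁺ = {b6,b7,b8}

Answer: ["b6", "b7", "b8"]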